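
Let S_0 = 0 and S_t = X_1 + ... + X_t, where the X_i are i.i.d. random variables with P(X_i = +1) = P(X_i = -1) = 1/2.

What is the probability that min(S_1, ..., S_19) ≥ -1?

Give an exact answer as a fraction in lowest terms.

Let f(t,s) = #length-t paths at position s with S_1..S_t all ≥ -1.
f(t,s) = f(t-1,s-1) + f(t-1,s+1) for s ≥ -1; f(t,s) = 0 for s < -1.
t=0: f(0,0)=1
t=1: f(1,-1)=1 f(1,1)=1
t=2: f(2,0)=2 f(2,2)=1
t=3: f(3,-1)=2 f(3,1)=3 f(3,3)=1
t=4: f(4,0)=5 f(4,2)=4 f(4,4)=1
t=5: f(5,-1)=5 f(5,1)=9 f(5,3)=5 f(5,5)=1
t=6: f(6,0)=14 f(6,2)=14 f(6,4)=6 f(6,6)=1
t=7: f(7,-1)=14 f(7,1)=28 f(7,3)=20 f(7,5)=7 f(7,7)=1
t=8: f(8,0)=42 f(8,2)=48 f(8,4)=27 f(8,6)=8 f(8,8)=1
t=9: f(9,-1)=42 f(9,1)=90 f(9,3)=75 f(9,5)=35 f(9,7)=9 f(9,9)=1
t=10: f(10,0)=132 f(10,2)=165 f(10,4)=110 f(10,6)=44 f(10,8)=10 f(10,10)=1
t=11: f(11,-1)=132 f(11,1)=297 f(11,3)=275 f(11,5)=154 f(11,7)=54 f(11,9)=11 f(11,11)=1
t=12: f(12,0)=429 f(12,2)=572 f(12,4)=429 f(12,6)=208 f(12,8)=65 f(12,10)=12 f(12,12)=1
t=13: f(13,-1)=429 f(13,1)=1001 f(13,3)=1001 f(13,5)=637 f(13,7)=273 f(13,9)=77 f(13,11)=13 f(13,13)=1
t=14: f(14,0)=1430 f(14,2)=2002 f(14,4)=1638 f(14,6)=910 f(14,8)=350 f(14,10)=90 f(14,12)=14 f(14,14)=1
t=15: f(15,-1)=1430 f(15,1)=3432 f(15,3)=3640 f(15,5)=2548 f(15,7)=1260 f(15,9)=440 f(15,11)=104 f(15,13)=15 f(15,15)=1
t=16: f(16,0)=4862 f(16,2)=7072 f(16,4)=6188 f(16,6)=3808 f(16,8)=1700 f(16,10)=544 f(16,12)=119 f(16,14)=16 f(16,16)=1
t=17: f(17,-1)=4862 f(17,1)=11934 f(17,3)=13260 f(17,5)=9996 f(17,7)=5508 f(17,9)=2244 f(17,11)=663 f(17,13)=135 f(17,15)=17 f(17,17)=1
t=18: f(18,0)=16796 f(18,2)=25194 f(18,4)=23256 f(18,6)=15504 f(18,8)=7752 f(18,10)=2907 f(18,12)=798 f(18,14)=152 f(18,16)=18 f(18,18)=1
t=19: f(19,-1)=16796 f(19,1)=41990 f(19,3)=48450 f(19,5)=38760 f(19,7)=23256 f(19,9)=10659 f(19,11)=3705 f(19,13)=950 f(19,15)=170 f(19,17)=19 f(19,19)=1
Σ_s f(19,s) = 184756
P = 184756/524288 = 46189/131072

Answer: 46189/131072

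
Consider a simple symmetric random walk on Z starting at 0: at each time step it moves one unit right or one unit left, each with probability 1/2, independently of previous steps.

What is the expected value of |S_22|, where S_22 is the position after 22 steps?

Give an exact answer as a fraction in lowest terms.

S_22 takes values m ≡ 0 (mod 2) with |m| ≤ 22; P(S_22=m) = C(22,(22+m)/2)/2^22.
Total paths: 2^22 = 4194304
Distribution: P(S=-22)=1/4194304, P(S=-20)=22/4194304, P(S=-18)=231/4194304, P(S=-16)=1540/4194304, P(S=-14)=7315/4194304, P(S=-12)=26334/4194304, P(S=-10)=74613/4194304, P(S=-8)=170544/4194304, P(S=-6)=319770/4194304, P(S=-4)=497420/4194304, P(S=-2)=646646/4194304, P(S=0)=705432/4194304, P(S=2)=646646/4194304, P(S=4)=497420/4194304, P(S=6)=319770/4194304, P(S=8)=170544/4194304, P(S=10)=74613/4194304, P(S=12)=26334/4194304, P(S=14)=7315/4194304, P(S=16)=1540/4194304, P(S=18)=231/4194304, P(S=20)=22/4194304, P(S=22)=1/4194304
E[|S_22|] = Σ_m |m|·P(S_22=m) = 15519504/4194304 = 969969/262144

Answer: 969969/262144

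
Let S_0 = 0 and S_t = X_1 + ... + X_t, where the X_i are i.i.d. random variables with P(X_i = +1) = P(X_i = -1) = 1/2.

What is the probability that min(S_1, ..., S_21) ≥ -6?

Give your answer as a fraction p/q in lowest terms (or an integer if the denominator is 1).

Let f(t,s) = #length-t paths at position s with S_1..S_t all ≥ -6.
f(t,s) = f(t-1,s-1) + f(t-1,s+1) for s ≥ -6; f(t,s) = 0 for s < -6.
t=0: f(0,0)=1
t=1: f(1,-1)=1 f(1,1)=1
t=2: f(2,-2)=1 f(2,0)=2 f(2,2)=1
t=3: f(3,-3)=1 f(3,-1)=3 f(3,1)=3 f(3,3)=1
t=4: f(4,-4)=1 f(4,-2)=4 f(4,0)=6 f(4,2)=4 f(4,4)=1
t=5: f(5,-5)=1 f(5,-3)=5 f(5,-1)=10 f(5,1)=10 f(5,3)=5 f(5,5)=1
t=6: f(6,-6)=1 f(6,-4)=6 f(6,-2)=15 f(6,0)=20 f(6,2)=15 f(6,4)=6 f(6,6)=1
t=7: f(7,-5)=7 f(7,-3)=21 f(7,-1)=35 f(7,1)=35 f(7,3)=21 f(7,5)=7 f(7,7)=1
t=8: f(8,-6)=7 f(8,-4)=28 f(8,-2)=56 f(8,0)=70 f(8,2)=56 f(8,4)=28 f(8,6)=8 f(8,8)=1
t=9: f(9,-5)=35 f(9,-3)=84 f(9,-1)=126 f(9,1)=126 f(9,3)=84 f(9,5)=36 f(9,7)=9 f(9,9)=1
t=10: f(10,-6)=35 f(10,-4)=119 f(10,-2)=210 f(10,0)=252 f(10,2)=210 f(10,4)=120 f(10,6)=45 f(10,8)=10 f(10,10)=1
t=11: f(11,-5)=154 f(11,-3)=329 f(11,-1)=462 f(11,1)=462 f(11,3)=330 f(11,5)=165 f(11,7)=55 f(11,9)=11 f(11,11)=1
t=12: f(12,-6)=154 f(12,-4)=483 f(12,-2)=791 f(12,0)=924 f(12,2)=792 f(12,4)=495 f(12,6)=220 f(12,8)=66 f(12,10)=12 f(12,12)=1
t=13: f(13,-5)=637 f(13,-3)=1274 f(13,-1)=1715 f(13,1)=1716 f(13,3)=1287 f(13,5)=715 f(13,7)=286 f(13,9)=78 f(13,11)=13 f(13,13)=1
t=14: f(14,-6)=637 f(14,-4)=1911 f(14,-2)=2989 f(14,0)=3431 f(14,2)=3003 f(14,4)=2002 f(14,6)=1001 f(14,8)=364 f(14,10)=91 f(14,12)=14 f(14,14)=1
t=15: f(15,-5)=2548 f(15,-3)=4900 f(15,-1)=6420 f(15,1)=6434 f(15,3)=5005 f(15,5)=3003 f(15,7)=1365 f(15,9)=455 f(15,11)=105 f(15,13)=15 f(15,15)=1
t=16: f(16,-6)=2548 f(16,-4)=7448 f(16,-2)=11320 f(16,0)=12854 f(16,2)=11439 f(16,4)=8008 f(16,6)=4368 f(16,8)=1820 f(16,10)=560 f(16,12)=120 f(16,14)=16 f(16,16)=1
t=17: f(17,-5)=9996 f(17,-3)=18768 f(17,-1)=24174 f(17,1)=24293 f(17,3)=19447 f(17,5)=12376 f(17,7)=6188 f(17,9)=2380 f(17,11)=680 f(17,13)=136 f(17,15)=17 f(17,17)=1
t=18: f(18,-6)=9996 f(18,-4)=28764 f(18,-2)=42942 f(18,0)=48467 f(18,2)=43740 f(18,4)=31823 f(18,6)=18564 f(18,8)=8568 f(18,10)=3060 f(18,12)=816 f(18,14)=153 f(18,16)=18 f(18,18)=1
t=19: f(19,-5)=38760 f(19,-3)=71706 f(19,-1)=91409 f(19,1)=92207 f(19,3)=75563 f(19,5)=50387 f(19,7)=27132 f(19,9)=11628 f(19,11)=3876 f(19,13)=969 f(19,15)=171 f(19,17)=19 f(19,19)=1
t=20: f(20,-6)=38760 f(20,-4)=110466 f(20,-2)=163115 f(20,0)=183616 f(20,2)=167770 f(20,4)=125950 f(20,6)=77519 f(20,8)=38760 f(20,10)=15504 f(20,12)=4845 f(20,14)=1140 f(20,16)=190 f(20,18)=20 f(20,20)=1
t=21: f(21,-5)=149226 f(21,-3)=273581 f(21,-1)=346731 f(21,1)=351386 f(21,3)=293720 f(21,5)=203469 f(21,7)=116279 f(21,9)=54264 f(21,11)=20349 f(21,13)=5985 f(21,15)=1330 f(21,17)=210 f(21,19)=21 f(21,21)=1
Σ_s f(21,s) = 1816552
P = 1816552/2097152 = 227069/262144

Answer: 227069/262144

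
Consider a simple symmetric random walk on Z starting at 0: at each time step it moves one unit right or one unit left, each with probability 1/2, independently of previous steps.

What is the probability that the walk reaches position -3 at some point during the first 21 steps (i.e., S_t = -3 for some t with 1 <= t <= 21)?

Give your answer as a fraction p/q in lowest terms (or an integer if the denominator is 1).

Answer: 548895/1048576

Derivation:
Count via complement. Let g(t,s) = #length-t paths at position s with S_1..S_t all ≠ -3.
g(t,s) = g(t-1,s-1) + g(t-1,s+1) for s ≠ -3; g(t,-3) = 0.
t=0: g(0,0)=1
t=1: g(1,-1)=1 g(1,1)=1
t=2: g(2,-2)=1 g(2,0)=2 g(2,2)=1
t=3: g(3,-1)=3 g(3,1)=3 g(3,3)=1
t=4: g(4,-2)=3 g(4,0)=6 g(4,2)=4 g(4,4)=1
t=5: g(5,-1)=9 g(5,1)=10 g(5,3)=5 g(5,5)=1
t=6: g(6,-2)=9 g(6,0)=19 g(6,2)=15 g(6,4)=6 g(6,6)=1
t=7: g(7,-1)=28 g(7,1)=34 g(7,3)=21 g(7,5)=7 g(7,7)=1
t=8: g(8,-2)=28 g(8,0)=62 g(8,2)=55 g(8,4)=28 g(8,6)=8 g(8,8)=1
t=9: g(9,-1)=90 g(9,1)=117 g(9,3)=83 g(9,5)=36 g(9,7)=9 g(9,9)=1
t=10: g(10,-2)=90 g(10,0)=207 g(10,2)=200 g(10,4)=119 g(10,6)=45 g(10,8)=10 g(10,10)=1
t=11: g(11,-1)=297 g(11,1)=407 g(11,3)=319 g(11,5)=164 g(11,7)=55 g(11,9)=11 g(11,11)=1
t=12: g(12,-2)=297 g(12,0)=704 g(12,2)=726 g(12,4)=483 g(12,6)=219 g(12,8)=66 g(12,10)=12 g(12,12)=1
t=13: g(13,-1)=1001 g(13,1)=1430 g(13,3)=1209 g(13,5)=702 g(13,7)=285 g(13,9)=78 g(13,11)=13 g(13,13)=1
t=14: g(14,-2)=1001 g(14,0)=2431 g(14,2)=2639 g(14,4)=1911 g(14,6)=987 g(14,8)=363 g(14,10)=91 g(14,12)=14 g(14,14)=1
t=15: g(15,-1)=3432 g(15,1)=5070 g(15,3)=4550 g(15,5)=2898 g(15,7)=1350 g(15,9)=454 g(15,11)=105 g(15,13)=15 g(15,15)=1
t=16: g(16,-2)=3432 g(16,0)=8502 g(16,2)=9620 g(16,4)=7448 g(16,6)=4248 g(16,8)=1804 g(16,10)=559 g(16,12)=120 g(16,14)=16 g(16,16)=1
t=17: g(17,-1)=11934 g(17,1)=18122 g(17,3)=17068 g(17,5)=11696 g(17,7)=6052 g(17,9)=2363 g(17,11)=679 g(17,13)=136 g(17,15)=17 g(17,17)=1
t=18: g(18,-2)=11934 g(18,0)=30056 g(18,2)=35190 g(18,4)=28764 g(18,6)=17748 g(18,8)=8415 g(18,10)=3042 g(18,12)=815 g(18,14)=153 g(18,16)=18 g(18,18)=1
t=19: g(19,-1)=41990 g(19,1)=65246 g(19,3)=63954 g(19,5)=46512 g(19,7)=26163 g(19,9)=11457 g(19,11)=3857 g(19,13)=968 g(19,15)=171 g(19,17)=19 g(19,19)=1
t=20: g(20,-2)=41990 g(20,0)=107236 g(20,2)=129200 g(20,4)=110466 g(20,6)=72675 g(20,8)=37620 g(20,10)=15314 g(20,12)=4825 g(20,14)=1139 g(20,16)=190 g(20,18)=20 g(20,20)=1
t=21: g(21,-1)=149226 g(21,1)=236436 g(21,3)=239666 g(21,5)=183141 g(21,7)=110295 g(21,9)=52934 g(21,11)=20139 g(21,13)=5964 g(21,15)=1329 g(21,17)=210 g(21,19)=21 g(21,21)=1
Paths never hitting -3: Σ_s g(21,s) = 999362
Paths hitting -3: 2^21 - 999362 = 1097790
P = 1097790/2097152 = 548895/1048576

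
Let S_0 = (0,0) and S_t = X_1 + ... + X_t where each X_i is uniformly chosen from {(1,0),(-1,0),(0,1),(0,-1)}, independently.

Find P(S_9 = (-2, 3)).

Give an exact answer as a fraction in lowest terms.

Answer: 567/32768

Derivation:
Let h be the number of horizontal steps (so 9-h are vertical). To end at (-2,3) need (h-2)/2 right-steps and ((9-h)+3)/2 up-steps.
Sum over h with 2 ≤ h ≤ 6, h ≡ 0 (mod 2), 9-h ≡ 1 (mod 2):
h=2: C(9,2)·C(2,0)·C(7,5) = 36·1·21 = 756
h=4: C(9,4)·C(4,1)·C(5,4) = 126·4·5 = 2520
h=6: C(9,6)·C(6,2)·C(3,3) = 84·15·1 = 1260
Total favorable: 4536
Total paths: 4^9 = 262144
P = 4536/262144 = 567/32768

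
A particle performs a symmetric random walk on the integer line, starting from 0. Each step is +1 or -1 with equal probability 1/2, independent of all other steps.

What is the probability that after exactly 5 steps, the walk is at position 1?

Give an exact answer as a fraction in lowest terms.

To reach position 1 after 5 steps: need 3 steps of +1 and 2 of -1.
Favorable paths: C(5,3) = 10
Total paths: 2^5 = 32
P = 10/32 = 5/16

Answer: 5/16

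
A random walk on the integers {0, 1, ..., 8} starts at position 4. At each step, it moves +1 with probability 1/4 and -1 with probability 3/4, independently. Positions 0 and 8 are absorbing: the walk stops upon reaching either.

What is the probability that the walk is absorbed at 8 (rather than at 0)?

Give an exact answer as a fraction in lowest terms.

Biased walk: p = 1/4, q = 3/4, r = q/p = 3
Gambler's ruin: P(hit 8 before 0 | start at 4) = (1 - r^a)/(1 - r^N)
r^4 = 81; r^8 = 6561
P = (1 - 81) / (1 - 6561) = -80 / -6560 = 1/82

Answer: 1/82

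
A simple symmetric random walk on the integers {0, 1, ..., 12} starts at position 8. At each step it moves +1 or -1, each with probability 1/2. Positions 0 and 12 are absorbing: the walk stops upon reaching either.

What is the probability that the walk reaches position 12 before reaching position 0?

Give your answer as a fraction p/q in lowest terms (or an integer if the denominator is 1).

Symmetric walk (p = 1/2): the harmonic-function argument gives P(hit 12 before 0 | start at 8) = a/N.
P = 8/12 = 2/3

Answer: 2/3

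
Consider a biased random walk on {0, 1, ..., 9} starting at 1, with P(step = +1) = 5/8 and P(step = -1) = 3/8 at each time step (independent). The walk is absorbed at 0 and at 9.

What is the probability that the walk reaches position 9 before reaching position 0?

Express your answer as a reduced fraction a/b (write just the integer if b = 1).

Biased walk: p = 5/8, q = 3/8, r = q/p = 3/5
Gambler's ruin: P(hit 9 before 0 | start at 1) = (1 - r^a)/(1 - r^N)
r^1 = 3/5; r^9 = 19683/1953125
P = (1 - 3/5) / (1 - 19683/1953125) = 2/5 / 1933442/1953125 = 390625/966721

Answer: 390625/966721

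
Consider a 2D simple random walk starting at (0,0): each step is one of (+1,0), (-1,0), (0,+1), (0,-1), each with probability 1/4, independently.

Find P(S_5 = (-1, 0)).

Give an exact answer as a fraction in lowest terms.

Let h be the number of horizontal steps (so 5-h are vertical). To end at (-1,0) need (h-1)/2 right-steps and ((5-h)+0)/2 up-steps.
Sum over h with 1 ≤ h ≤ 5, h ≡ 1 (mod 2), 5-h ≡ 0 (mod 2):
h=1: C(5,1)·C(1,0)·C(4,2) = 5·1·6 = 30
h=3: C(5,3)·C(3,1)·C(2,1) = 10·3·2 = 60
h=5: C(5,5)·C(5,2)·C(0,0) = 1·10·1 = 10
Total favorable: 100
Total paths: 4^5 = 1024
P = 100/1024 = 25/256

Answer: 25/256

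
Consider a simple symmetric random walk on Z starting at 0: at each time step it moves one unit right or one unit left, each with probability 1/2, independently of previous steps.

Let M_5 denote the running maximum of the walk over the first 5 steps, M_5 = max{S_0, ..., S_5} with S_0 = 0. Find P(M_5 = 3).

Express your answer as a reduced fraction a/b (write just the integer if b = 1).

Let M_5 = max(S_0,...,S_5). Use the reflection principle: for j ≥ 1, #{paths with M_5 ≥ j} = #{S_5 ≥ j} + #{S_5 ≥ j+1}.
By reflection, #{M_5 ≥ 3} = #{S_5 ≥ 3} + #{S_5 ≥ 4} = 6 + 1 = 7.
#{M_5 ≥ 4} = #{S_5 ≥ 4} + #{S_5 ≥ 5} = 1 + 1 = 2.
#{M_5 = 3} = 7 - 2 = 5.
P(M_5 = 3) = 5/32 = 5/32

Answer: 5/32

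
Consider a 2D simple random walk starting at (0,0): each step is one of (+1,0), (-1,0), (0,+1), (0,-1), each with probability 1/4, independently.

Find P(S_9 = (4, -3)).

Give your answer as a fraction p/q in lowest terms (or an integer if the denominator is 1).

Let h be the number of horizontal steps (so 9-h are vertical). To end at (4,-3) need (h+4)/2 right-steps and ((9-h)-3)/2 up-steps.
Sum over h with 4 ≤ h ≤ 6, h ≡ 0 (mod 2), 9-h ≡ 1 (mod 2):
h=4: C(9,4)·C(4,4)·C(5,1) = 126·1·5 = 630
h=6: C(9,6)·C(6,5)·C(3,0) = 84·6·1 = 504
Total favorable: 1134
Total paths: 4^9 = 262144
P = 1134/262144 = 567/131072

Answer: 567/131072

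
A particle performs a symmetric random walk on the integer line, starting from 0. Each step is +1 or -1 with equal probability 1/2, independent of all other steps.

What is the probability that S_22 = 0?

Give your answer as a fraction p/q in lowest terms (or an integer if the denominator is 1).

Answer: 88179/524288

Derivation:
To return to 0 after 22 steps: need exactly 11 steps of +1 and 11 of -1.
Favorable paths: C(22,11) = 705432
Total paths: 2^22 = 4194304
P = 705432/4194304 = 88179/524288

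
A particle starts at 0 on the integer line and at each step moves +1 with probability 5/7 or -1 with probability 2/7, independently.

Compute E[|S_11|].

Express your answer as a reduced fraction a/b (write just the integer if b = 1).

S_11 takes values m ≡ 1 (mod 2) with |m| ≤ 11; P(S_11=m) = C(11,(11+m)/2) · (5/7)^((11+m)/2) · (2/7)^((11-m)/2).
Distribution: P(S=-11)=2048/1977326743, P(S=-9)=56320/1977326743, P(S=-7)=704000/1977326743, P(S=-5)=5280000/1977326743, P(S=-3)=26400000/1977326743, P(S=-1)=13200000/282475249, P(S=1)=33000000/282475249, P(S=3)=412500000/1977326743, P(S=5)=515625000/1977326743, P(S=7)=429687500/1977326743, P(S=9)=214843750/1977326743, P(S=11)=48828125/1977326743
E[|S_11|] = Σ_m |m|·P(S_11=m) = 198542817/40353607

Answer: 198542817/40353607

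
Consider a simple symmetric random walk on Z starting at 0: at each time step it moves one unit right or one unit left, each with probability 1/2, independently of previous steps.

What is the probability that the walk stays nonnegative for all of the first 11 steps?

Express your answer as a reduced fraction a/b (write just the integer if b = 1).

Let f(t,s) = #length-t paths at position s with S_1..S_t all ≥ 0.
f(t,s) = f(t-1,s-1) + f(t-1,s+1) for s ≥ 0; f(t,s) = 0 for s < 0.
t=0: f(0,0)=1
t=1: f(1,1)=1
t=2: f(2,0)=1 f(2,2)=1
t=3: f(3,1)=2 f(3,3)=1
t=4: f(4,0)=2 f(4,2)=3 f(4,4)=1
t=5: f(5,1)=5 f(5,3)=4 f(5,5)=1
t=6: f(6,0)=5 f(6,2)=9 f(6,4)=5 f(6,6)=1
t=7: f(7,1)=14 f(7,3)=14 f(7,5)=6 f(7,7)=1
t=8: f(8,0)=14 f(8,2)=28 f(8,4)=20 f(8,6)=7 f(8,8)=1
t=9: f(9,1)=42 f(9,3)=48 f(9,5)=27 f(9,7)=8 f(9,9)=1
t=10: f(10,0)=42 f(10,2)=90 f(10,4)=75 f(10,6)=35 f(10,8)=9 f(10,10)=1
t=11: f(11,1)=132 f(11,3)=165 f(11,5)=110 f(11,7)=44 f(11,9)=10 f(11,11)=1
Σ_s f(11,s) = 462
P = 462/2048 = 231/1024

Answer: 231/1024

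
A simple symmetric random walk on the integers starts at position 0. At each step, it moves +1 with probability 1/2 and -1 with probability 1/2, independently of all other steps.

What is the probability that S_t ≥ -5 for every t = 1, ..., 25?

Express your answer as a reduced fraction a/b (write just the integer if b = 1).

Answer: 3231615/4194304

Derivation:
Let f(t,s) = #length-t paths at position s with S_1..S_t all ≥ -5.
f(t,s) = f(t-1,s-1) + f(t-1,s+1) for s ≥ -5; f(t,s) = 0 for s < -5.
t=0: f(0,0)=1
t=1: f(1,-1)=1 f(1,1)=1
t=2: f(2,-2)=1 f(2,0)=2 f(2,2)=1
t=3: f(3,-3)=1 f(3,-1)=3 f(3,1)=3 f(3,3)=1
t=4: f(4,-4)=1 f(4,-2)=4 f(4,0)=6 f(4,2)=4 f(4,4)=1
t=5: f(5,-5)=1 f(5,-3)=5 f(5,-1)=10 f(5,1)=10 f(5,3)=5 f(5,5)=1
t=6: f(6,-4)=6 f(6,-2)=15 f(6,0)=20 f(6,2)=15 f(6,4)=6 f(6,6)=1
t=7: f(7,-5)=6 f(7,-3)=21 f(7,-1)=35 f(7,1)=35 f(7,3)=21 f(7,5)=7 f(7,7)=1
t=8: f(8,-4)=27 f(8,-2)=56 f(8,0)=70 f(8,2)=56 f(8,4)=28 f(8,6)=8 f(8,8)=1
t=9: f(9,-5)=27 f(9,-3)=83 f(9,-1)=126 f(9,1)=126 f(9,3)=84 f(9,5)=36 f(9,7)=9 f(9,9)=1
t=10: f(10,-4)=110 f(10,-2)=209 f(10,0)=252 f(10,2)=210 f(10,4)=120 f(10,6)=45 f(10,8)=10 f(10,10)=1
t=11: f(11,-5)=110 f(11,-3)=319 f(11,-1)=461 f(11,1)=462 f(11,3)=330 f(11,5)=165 f(11,7)=55 f(11,9)=11 f(11,11)=1
t=12: f(12,-4)=429 f(12,-2)=780 f(12,0)=923 f(12,2)=792 f(12,4)=495 f(12,6)=220 f(12,8)=66 f(12,10)=12 f(12,12)=1
t=13: f(13,-5)=429 f(13,-3)=1209 f(13,-1)=1703 f(13,1)=1715 f(13,3)=1287 f(13,5)=715 f(13,7)=286 f(13,9)=78 f(13,11)=13 f(13,13)=1
t=14: f(14,-4)=1638 f(14,-2)=2912 f(14,0)=3418 f(14,2)=3002 f(14,4)=2002 f(14,6)=1001 f(14,8)=364 f(14,10)=91 f(14,12)=14 f(14,14)=1
t=15: f(15,-5)=1638 f(15,-3)=4550 f(15,-1)=6330 f(15,1)=6420 f(15,3)=5004 f(15,5)=3003 f(15,7)=1365 f(15,9)=455 f(15,11)=105 f(15,13)=15 f(15,15)=1
t=16: f(16,-4)=6188 f(16,-2)=10880 f(16,0)=12750 f(16,2)=11424 f(16,4)=8007 f(16,6)=4368 f(16,8)=1820 f(16,10)=560 f(16,12)=120 f(16,14)=16 f(16,16)=1
t=17: f(17,-5)=6188 f(17,-3)=17068 f(17,-1)=23630 f(17,1)=24174 f(17,3)=19431 f(17,5)=12375 f(17,7)=6188 f(17,9)=2380 f(17,11)=680 f(17,13)=136 f(17,15)=17 f(17,17)=1
t=18: f(18,-4)=23256 f(18,-2)=40698 f(18,0)=47804 f(18,2)=43605 f(18,4)=31806 f(18,6)=18563 f(18,8)=8568 f(18,10)=3060 f(18,12)=816 f(18,14)=153 f(18,16)=18 f(18,18)=1
t=19: f(19,-5)=23256 f(19,-3)=63954 f(19,-1)=88502 f(19,1)=91409 f(19,3)=75411 f(19,5)=50369 f(19,7)=27131 f(19,9)=11628 f(19,11)=3876 f(19,13)=969 f(19,15)=171 f(19,17)=19 f(19,19)=1
t=20: f(20,-4)=87210 f(20,-2)=152456 f(20,0)=179911 f(20,2)=166820 f(20,4)=125780 f(20,6)=77500 f(20,8)=38759 f(20,10)=15504 f(20,12)=4845 f(20,14)=1140 f(20,16)=190 f(20,18)=20 f(20,20)=1
t=21: f(21,-5)=87210 f(21,-3)=239666 f(21,-1)=332367 f(21,1)=346731 f(21,3)=292600 f(21,5)=203280 f(21,7)=116259 f(21,9)=54263 f(21,11)=20349 f(21,13)=5985 f(21,15)=1330 f(21,17)=210 f(21,19)=21 f(21,21)=1
t=22: f(22,-4)=326876 f(22,-2)=572033 f(22,0)=679098 f(22,2)=639331 f(22,4)=495880 f(22,6)=319539 f(22,8)=170522 f(22,10)=74612 f(22,12)=26334 f(22,14)=7315 f(22,16)=1540 f(22,18)=231 f(22,20)=22 f(22,22)=1
t=23: f(23,-5)=326876 f(23,-3)=898909 f(23,-1)=1251131 f(23,1)=1318429 f(23,3)=1135211 f(23,5)=815419 f(23,7)=490061 f(23,9)=245134 f(23,11)=100946 f(23,13)=33649 f(23,15)=8855 f(23,17)=1771 f(23,19)=253 f(23,21)=23 f(23,23)=1
t=24: f(24,-4)=1225785 f(24,-2)=2150040 f(24,0)=2569560 f(24,2)=2453640 f(24,4)=1950630 f(24,6)=1305480 f(24,8)=735195 f(24,10)=346080 f(24,12)=134595 f(24,14)=42504 f(24,16)=10626 f(24,18)=2024 f(24,20)=276 f(24,22)=24 f(24,24)=1
t=25: f(25,-5)=1225785 f(25,-3)=3375825 f(25,-1)=4719600 f(25,1)=5023200 f(25,3)=4404270 f(25,5)=3256110 f(25,7)=2040675 f(25,9)=1081275 f(25,11)=480675 f(25,13)=177099 f(25,15)=53130 f(25,17)=12650 f(25,19)=2300 f(25,21)=300 f(25,23)=25 f(25,25)=1
Σ_s f(25,s) = 25852920
P = 25852920/33554432 = 3231615/4194304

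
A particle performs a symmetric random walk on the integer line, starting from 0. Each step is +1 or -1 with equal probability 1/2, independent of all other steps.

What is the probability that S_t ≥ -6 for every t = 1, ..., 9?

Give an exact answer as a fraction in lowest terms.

Answer: 501/512

Derivation:
Let f(t,s) = #length-t paths at position s with S_1..S_t all ≥ -6.
f(t,s) = f(t-1,s-1) + f(t-1,s+1) for s ≥ -6; f(t,s) = 0 for s < -6.
t=0: f(0,0)=1
t=1: f(1,-1)=1 f(1,1)=1
t=2: f(2,-2)=1 f(2,0)=2 f(2,2)=1
t=3: f(3,-3)=1 f(3,-1)=3 f(3,1)=3 f(3,3)=1
t=4: f(4,-4)=1 f(4,-2)=4 f(4,0)=6 f(4,2)=4 f(4,4)=1
t=5: f(5,-5)=1 f(5,-3)=5 f(5,-1)=10 f(5,1)=10 f(5,3)=5 f(5,5)=1
t=6: f(6,-6)=1 f(6,-4)=6 f(6,-2)=15 f(6,0)=20 f(6,2)=15 f(6,4)=6 f(6,6)=1
t=7: f(7,-5)=7 f(7,-3)=21 f(7,-1)=35 f(7,1)=35 f(7,3)=21 f(7,5)=7 f(7,7)=1
t=8: f(8,-6)=7 f(8,-4)=28 f(8,-2)=56 f(8,0)=70 f(8,2)=56 f(8,4)=28 f(8,6)=8 f(8,8)=1
t=9: f(9,-5)=35 f(9,-3)=84 f(9,-1)=126 f(9,1)=126 f(9,3)=84 f(9,5)=36 f(9,7)=9 f(9,9)=1
Σ_s f(9,s) = 501
P = 501/512 = 501/512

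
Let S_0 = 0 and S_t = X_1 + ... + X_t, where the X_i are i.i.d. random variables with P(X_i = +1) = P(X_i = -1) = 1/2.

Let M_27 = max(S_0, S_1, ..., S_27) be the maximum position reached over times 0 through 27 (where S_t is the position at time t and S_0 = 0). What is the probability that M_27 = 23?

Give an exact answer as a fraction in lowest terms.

Let M_27 = max(S_0,...,S_27). Use the reflection principle: for j ≥ 1, #{paths with M_27 ≥ j} = #{S_27 ≥ j} + #{S_27 ≥ j+1}.
By reflection, #{M_27 ≥ 23} = #{S_27 ≥ 23} + #{S_27 ≥ 24} = 379 + 28 = 407.
#{M_27 ≥ 24} = #{S_27 ≥ 24} + #{S_27 ≥ 25} = 28 + 28 = 56.
#{M_27 = 23} = 407 - 56 = 351.
P(M_27 = 23) = 351/134217728 = 351/134217728

Answer: 351/134217728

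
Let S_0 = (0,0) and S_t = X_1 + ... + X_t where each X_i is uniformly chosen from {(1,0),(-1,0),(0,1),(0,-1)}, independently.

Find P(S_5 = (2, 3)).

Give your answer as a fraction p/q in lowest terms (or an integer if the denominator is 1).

Let h be the number of horizontal steps (so 5-h are vertical). To end at (2,3) need (h+2)/2 right-steps and ((5-h)+3)/2 up-steps.
Sum over h with 2 ≤ h ≤ 2, h ≡ 0 (mod 2), 5-h ≡ 1 (mod 2):
h=2: C(5,2)·C(2,2)·C(3,3) = 10·1·1 = 10
Total favorable: 10
Total paths: 4^5 = 1024
P = 10/1024 = 5/512

Answer: 5/512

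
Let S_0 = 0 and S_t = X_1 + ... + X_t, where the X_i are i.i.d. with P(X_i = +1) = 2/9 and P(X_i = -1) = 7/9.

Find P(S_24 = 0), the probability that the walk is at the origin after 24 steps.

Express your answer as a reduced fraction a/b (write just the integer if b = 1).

To be at 0 after 24 steps: need exactly 12 steps of +1 and 12 of -1.
Number of such sequences: C(24,12) = 2704156
Each has probability (2/9)^12 · (7/9)^12 = 56693912375296/79766443076872509863361
P = 2704156 · 56693912375296/79766443076872509863361 = 153309183313130930176/79766443076872509863361

Answer: 153309183313130930176/79766443076872509863361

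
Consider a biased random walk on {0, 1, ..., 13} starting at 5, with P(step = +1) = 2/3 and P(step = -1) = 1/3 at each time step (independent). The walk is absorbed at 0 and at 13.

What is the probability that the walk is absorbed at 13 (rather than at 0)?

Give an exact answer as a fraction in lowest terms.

Answer: 7936/8191

Derivation:
Biased walk: p = 2/3, q = 1/3, r = q/p = 1/2
Gambler's ruin: P(hit 13 before 0 | start at 5) = (1 - r^a)/(1 - r^N)
r^5 = 1/32; r^13 = 1/8192
P = (1 - 1/32) / (1 - 1/8192) = 31/32 / 8191/8192 = 7936/8191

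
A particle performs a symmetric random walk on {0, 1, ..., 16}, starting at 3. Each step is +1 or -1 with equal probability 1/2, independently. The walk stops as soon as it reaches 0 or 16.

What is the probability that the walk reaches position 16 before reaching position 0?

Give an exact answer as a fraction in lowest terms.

Answer: 3/16

Derivation:
Symmetric walk (p = 1/2): the harmonic-function argument gives P(hit 16 before 0 | start at 3) = a/N.
P = 3/16 = 3/16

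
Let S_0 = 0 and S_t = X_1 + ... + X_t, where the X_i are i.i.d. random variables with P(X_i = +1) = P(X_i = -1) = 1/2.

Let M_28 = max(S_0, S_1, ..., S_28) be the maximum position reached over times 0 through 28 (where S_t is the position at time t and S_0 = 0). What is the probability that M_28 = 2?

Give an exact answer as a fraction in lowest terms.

Let M_28 = max(S_0,...,S_28). Use the reflection principle: for j ≥ 1, #{paths with M_28 ≥ j} = #{S_28 ≥ j} + #{S_28 ≥ j+1}.
By reflection, #{M_28 ≥ 2} = #{S_28 ≥ 2} + #{S_28 ≥ 3} = 114159428 + 76717268 = 190876696.
#{M_28 ≥ 3} = #{S_28 ≥ 3} + #{S_28 ≥ 4} = 76717268 + 76717268 = 153434536.
#{M_28 = 2} = 190876696 - 153434536 = 37442160.
P(M_28 = 2) = 37442160/268435456 = 2340135/16777216

Answer: 2340135/16777216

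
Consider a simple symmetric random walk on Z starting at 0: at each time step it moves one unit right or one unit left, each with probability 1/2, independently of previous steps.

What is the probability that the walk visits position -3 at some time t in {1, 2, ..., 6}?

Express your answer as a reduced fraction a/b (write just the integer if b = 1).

Answer: 7/32

Derivation:
Count via complement. Let g(t,s) = #length-t paths at position s with S_1..S_t all ≠ -3.
g(t,s) = g(t-1,s-1) + g(t-1,s+1) for s ≠ -3; g(t,-3) = 0.
t=0: g(0,0)=1
t=1: g(1,-1)=1 g(1,1)=1
t=2: g(2,-2)=1 g(2,0)=2 g(2,2)=1
t=3: g(3,-1)=3 g(3,1)=3 g(3,3)=1
t=4: g(4,-2)=3 g(4,0)=6 g(4,2)=4 g(4,4)=1
t=5: g(5,-1)=9 g(5,1)=10 g(5,3)=5 g(5,5)=1
t=6: g(6,-2)=9 g(6,0)=19 g(6,2)=15 g(6,4)=6 g(6,6)=1
Paths never hitting -3: Σ_s g(6,s) = 50
Paths hitting -3: 2^6 - 50 = 14
P = 14/64 = 7/32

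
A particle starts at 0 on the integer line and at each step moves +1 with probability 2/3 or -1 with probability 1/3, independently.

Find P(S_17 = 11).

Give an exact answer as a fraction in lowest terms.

Answer: 11141120/129140163

Derivation:
To reach position 11 after 17 steps: need 14 steps of +1 and 3 steps of -1.
Number of such sequences: C(17,14) = 680
Each has probability (2/3)^14 · (1/3)^3 = 16384/129140163
P = 680 · 16384/129140163 = 11141120/129140163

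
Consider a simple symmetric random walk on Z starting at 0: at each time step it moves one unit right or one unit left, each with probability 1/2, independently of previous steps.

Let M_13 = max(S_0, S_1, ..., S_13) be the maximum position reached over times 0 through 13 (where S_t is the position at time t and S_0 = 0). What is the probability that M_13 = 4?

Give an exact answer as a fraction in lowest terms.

Let M_13 = max(S_0,...,S_13). Use the reflection principle: for j ≥ 1, #{paths with M_13 ≥ j} = #{S_13 ≥ j} + #{S_13 ≥ j+1}.
By reflection, #{M_13 ≥ 4} = #{S_13 ≥ 4} + #{S_13 ≥ 5} = 1093 + 1093 = 2186.
#{M_13 ≥ 5} = #{S_13 ≥ 5} + #{S_13 ≥ 6} = 1093 + 378 = 1471.
#{M_13 = 4} = 2186 - 1471 = 715.
P(M_13 = 4) = 715/8192 = 715/8192

Answer: 715/8192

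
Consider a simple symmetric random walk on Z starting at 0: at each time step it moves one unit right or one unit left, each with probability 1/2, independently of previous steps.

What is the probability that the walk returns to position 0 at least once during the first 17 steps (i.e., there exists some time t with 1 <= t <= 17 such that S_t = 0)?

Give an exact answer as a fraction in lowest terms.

Count via complement. Let g(t,s) = #length-t paths at position s with S_1..S_t all ≠ 0.
g(t,s) = g(t-1,s-1) + g(t-1,s+1) for s ≠ 0; g(t,0) = 0.
t=0: g(0,0)=1
t=1: g(1,-1)=1 g(1,1)=1
t=2: g(2,-2)=1 g(2,2)=1
t=3: g(3,-3)=1 g(3,-1)=1 g(3,1)=1 g(3,3)=1
t=4: g(4,-4)=1 g(4,-2)=2 g(4,2)=2 g(4,4)=1
t=5: g(5,-5)=1 g(5,-3)=3 g(5,-1)=2 g(5,1)=2 g(5,3)=3 g(5,5)=1
t=6: g(6,-6)=1 g(6,-4)=4 g(6,-2)=5 g(6,2)=5 g(6,4)=4 g(6,6)=1
t=7: g(7,-7)=1 g(7,-5)=5 g(7,-3)=9 g(7,-1)=5 g(7,1)=5 g(7,3)=9 g(7,5)=5 g(7,7)=1
t=8: g(8,-8)=1 g(8,-6)=6 g(8,-4)=14 g(8,-2)=14 g(8,2)=14 g(8,4)=14 g(8,6)=6 g(8,8)=1
t=9: g(9,-9)=1 g(9,-7)=7 g(9,-5)=20 g(9,-3)=28 g(9,-1)=14 g(9,1)=14 g(9,3)=28 g(9,5)=20 g(9,7)=7 g(9,9)=1
t=10: g(10,-10)=1 g(10,-8)=8 g(10,-6)=27 g(10,-4)=48 g(10,-2)=42 g(10,2)=42 g(10,4)=48 g(10,6)=27 g(10,8)=8 g(10,10)=1
t=11: g(11,-11)=1 g(11,-9)=9 g(11,-7)=35 g(11,-5)=75 g(11,-3)=90 g(11,-1)=42 g(11,1)=42 g(11,3)=90 g(11,5)=75 g(11,7)=35 g(11,9)=9 g(11,11)=1
t=12: g(12,-12)=1 g(12,-10)=10 g(12,-8)=44 g(12,-6)=110 g(12,-4)=165 g(12,-2)=132 g(12,2)=132 g(12,4)=165 g(12,6)=110 g(12,8)=44 g(12,10)=10 g(12,12)=1
t=13: g(13,-13)=1 g(13,-11)=11 g(13,-9)=54 g(13,-7)=154 g(13,-5)=275 g(13,-3)=297 g(13,-1)=132 g(13,1)=132 g(13,3)=297 g(13,5)=275 g(13,7)=154 g(13,9)=54 g(13,11)=11 g(13,13)=1
t=14: g(14,-14)=1 g(14,-12)=12 g(14,-10)=65 g(14,-8)=208 g(14,-6)=429 g(14,-4)=572 g(14,-2)=429 g(14,2)=429 g(14,4)=572 g(14,6)=429 g(14,8)=208 g(14,10)=65 g(14,12)=12 g(14,14)=1
t=15: g(15,-15)=1 g(15,-13)=13 g(15,-11)=77 g(15,-9)=273 g(15,-7)=637 g(15,-5)=1001 g(15,-3)=1001 g(15,-1)=429 g(15,1)=429 g(15,3)=1001 g(15,5)=1001 g(15,7)=637 g(15,9)=273 g(15,11)=77 g(15,13)=13 g(15,15)=1
t=16: g(16,-16)=1 g(16,-14)=14 g(16,-12)=90 g(16,-10)=350 g(16,-8)=910 g(16,-6)=1638 g(16,-4)=2002 g(16,-2)=1430 g(16,2)=1430 g(16,4)=2002 g(16,6)=1638 g(16,8)=910 g(16,10)=350 g(16,12)=90 g(16,14)=14 g(16,16)=1
t=17: g(17,-17)=1 g(17,-15)=15 g(17,-13)=104 g(17,-11)=440 g(17,-9)=1260 g(17,-7)=2548 g(17,-5)=3640 g(17,-3)=3432 g(17,-1)=1430 g(17,1)=1430 g(17,3)=3432 g(17,5)=3640 g(17,7)=2548 g(17,9)=1260 g(17,11)=440 g(17,13)=104 g(17,15)=15 g(17,17)=1
Paths never hitting 0: Σ_s g(17,s) = 25740
Paths hitting 0: 2^17 - 25740 = 105332
P = 105332/131072 = 26333/32768

Answer: 26333/32768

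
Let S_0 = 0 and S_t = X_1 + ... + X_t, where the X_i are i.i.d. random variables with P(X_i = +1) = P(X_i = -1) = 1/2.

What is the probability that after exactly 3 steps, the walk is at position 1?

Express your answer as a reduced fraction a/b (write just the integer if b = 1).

Answer: 3/8

Derivation:
To reach position 1 after 3 steps: need 2 steps of +1 and 1 of -1.
Favorable paths: C(3,2) = 3
Total paths: 2^3 = 8
P = 3/8 = 3/8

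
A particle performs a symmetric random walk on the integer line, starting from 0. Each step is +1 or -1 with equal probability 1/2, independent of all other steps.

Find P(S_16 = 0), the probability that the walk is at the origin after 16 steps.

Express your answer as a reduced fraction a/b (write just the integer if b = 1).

Answer: 6435/32768

Derivation:
To return to 0 after 16 steps: need exactly 8 steps of +1 and 8 of -1.
Favorable paths: C(16,8) = 12870
Total paths: 2^16 = 65536
P = 12870/65536 = 6435/32768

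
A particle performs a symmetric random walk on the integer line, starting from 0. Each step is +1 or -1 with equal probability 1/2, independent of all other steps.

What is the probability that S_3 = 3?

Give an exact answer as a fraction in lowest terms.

To reach position 3 after 3 steps: need 3 steps of +1 and 0 of -1.
Favorable paths: C(3,3) = 1
Total paths: 2^3 = 8
P = 1/8 = 1/8

Answer: 1/8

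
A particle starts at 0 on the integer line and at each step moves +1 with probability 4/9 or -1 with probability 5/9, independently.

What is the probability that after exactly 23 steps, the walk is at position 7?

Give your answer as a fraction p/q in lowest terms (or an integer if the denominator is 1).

To reach position 7 after 23 steps: need 15 steps of +1 and 8 steps of -1.
Number of such sequences: C(23,15) = 490314
Each has probability (4/9)^15 · (5/9)^8 = 419430400000000/8862938119652501095929
P = 490314 · 419430400000000/8862938119652501095929 = 68550865715200000000/2954312706550833698643

Answer: 68550865715200000000/2954312706550833698643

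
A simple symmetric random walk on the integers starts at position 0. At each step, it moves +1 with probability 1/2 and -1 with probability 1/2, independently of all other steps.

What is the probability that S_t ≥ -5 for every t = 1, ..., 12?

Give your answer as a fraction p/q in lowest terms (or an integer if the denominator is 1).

Let f(t,s) = #length-t paths at position s with S_1..S_t all ≥ -5.
f(t,s) = f(t-1,s-1) + f(t-1,s+1) for s ≥ -5; f(t,s) = 0 for s < -5.
t=0: f(0,0)=1
t=1: f(1,-1)=1 f(1,1)=1
t=2: f(2,-2)=1 f(2,0)=2 f(2,2)=1
t=3: f(3,-3)=1 f(3,-1)=3 f(3,1)=3 f(3,3)=1
t=4: f(4,-4)=1 f(4,-2)=4 f(4,0)=6 f(4,2)=4 f(4,4)=1
t=5: f(5,-5)=1 f(5,-3)=5 f(5,-1)=10 f(5,1)=10 f(5,3)=5 f(5,5)=1
t=6: f(6,-4)=6 f(6,-2)=15 f(6,0)=20 f(6,2)=15 f(6,4)=6 f(6,6)=1
t=7: f(7,-5)=6 f(7,-3)=21 f(7,-1)=35 f(7,1)=35 f(7,3)=21 f(7,5)=7 f(7,7)=1
t=8: f(8,-4)=27 f(8,-2)=56 f(8,0)=70 f(8,2)=56 f(8,4)=28 f(8,6)=8 f(8,8)=1
t=9: f(9,-5)=27 f(9,-3)=83 f(9,-1)=126 f(9,1)=126 f(9,3)=84 f(9,5)=36 f(9,7)=9 f(9,9)=1
t=10: f(10,-4)=110 f(10,-2)=209 f(10,0)=252 f(10,2)=210 f(10,4)=120 f(10,6)=45 f(10,8)=10 f(10,10)=1
t=11: f(11,-5)=110 f(11,-3)=319 f(11,-1)=461 f(11,1)=462 f(11,3)=330 f(11,5)=165 f(11,7)=55 f(11,9)=11 f(11,11)=1
t=12: f(12,-4)=429 f(12,-2)=780 f(12,0)=923 f(12,2)=792 f(12,4)=495 f(12,6)=220 f(12,8)=66 f(12,10)=12 f(12,12)=1
Σ_s f(12,s) = 3718
P = 3718/4096 = 1859/2048

Answer: 1859/2048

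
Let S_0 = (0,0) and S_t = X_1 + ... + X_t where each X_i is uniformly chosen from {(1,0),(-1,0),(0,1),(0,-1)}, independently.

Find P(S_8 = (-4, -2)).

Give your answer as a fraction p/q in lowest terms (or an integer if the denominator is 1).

Answer: 7/1024

Derivation:
Let h be the number of horizontal steps (so 8-h are vertical). To end at (-4,-2) need (h-4)/2 right-steps and ((8-h)-2)/2 up-steps.
Sum over h with 4 ≤ h ≤ 6, h ≡ 0 (mod 2), 8-h ≡ 0 (mod 2):
h=4: C(8,4)·C(4,0)·C(4,1) = 70·1·4 = 280
h=6: C(8,6)·C(6,1)·C(2,0) = 28·6·1 = 168
Total favorable: 448
Total paths: 4^8 = 65536
P = 448/65536 = 7/1024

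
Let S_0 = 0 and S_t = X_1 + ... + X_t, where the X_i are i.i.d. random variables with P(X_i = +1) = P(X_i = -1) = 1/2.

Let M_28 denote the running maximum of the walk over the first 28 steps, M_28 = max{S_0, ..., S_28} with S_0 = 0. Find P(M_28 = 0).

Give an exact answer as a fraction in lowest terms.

Answer: 5014575/33554432

Derivation:
Let M_28 = max(S_0,...,S_28). Use the reflection principle: for j ≥ 1, #{paths with M_28 ≥ j} = #{S_28 ≥ j} + #{S_28 ≥ j+1}.
P(M_28 ≥ 0) = 1 since S_0 = 0, so #{M_28 ≥ 0} = 268435456.
#{M_28 ≥ 1} = #{S_28 ≥ 1} + #{S_28 ≥ 2} = 114159428 + 114159428 = 228318856.
#{M_28 = 0} = 268435456 - 228318856 = 40116600.
P(M_28 = 0) = 40116600/268435456 = 5014575/33554432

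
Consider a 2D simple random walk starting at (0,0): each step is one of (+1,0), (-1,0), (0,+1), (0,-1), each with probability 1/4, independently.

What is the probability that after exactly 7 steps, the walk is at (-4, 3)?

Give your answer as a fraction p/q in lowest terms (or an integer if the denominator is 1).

Let h be the number of horizontal steps (so 7-h are vertical). To end at (-4,3) need (h-4)/2 right-steps and ((7-h)+3)/2 up-steps.
Sum over h with 4 ≤ h ≤ 4, h ≡ 0 (mod 2), 7-h ≡ 1 (mod 2):
h=4: C(7,4)·C(4,0)·C(3,3) = 35·1·1 = 35
Total favorable: 35
Total paths: 4^7 = 16384
P = 35/16384 = 35/16384

Answer: 35/16384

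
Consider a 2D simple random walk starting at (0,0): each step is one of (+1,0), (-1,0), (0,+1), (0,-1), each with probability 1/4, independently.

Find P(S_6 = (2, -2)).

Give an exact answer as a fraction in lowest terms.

Let h be the number of horizontal steps (so 6-h are vertical). To end at (2,-2) need (h+2)/2 right-steps and ((6-h)-2)/2 up-steps.
Sum over h with 2 ≤ h ≤ 4, h ≡ 0 (mod 2), 6-h ≡ 0 (mod 2):
h=2: C(6,2)·C(2,2)·C(4,1) = 15·1·4 = 60
h=4: C(6,4)·C(4,3)·C(2,0) = 15·4·1 = 60
Total favorable: 120
Total paths: 4^6 = 4096
P = 120/4096 = 15/512

Answer: 15/512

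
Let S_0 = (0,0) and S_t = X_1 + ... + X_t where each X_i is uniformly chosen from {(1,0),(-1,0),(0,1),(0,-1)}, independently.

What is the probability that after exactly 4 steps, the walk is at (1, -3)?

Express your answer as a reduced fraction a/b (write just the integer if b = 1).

Answer: 1/64

Derivation:
Let h be the number of horizontal steps (so 4-h are vertical). To end at (1,-3) need (h+1)/2 right-steps and ((4-h)-3)/2 up-steps.
Sum over h with 1 ≤ h ≤ 1, h ≡ 1 (mod 2), 4-h ≡ 1 (mod 2):
h=1: C(4,1)·C(1,1)·C(3,0) = 4·1·1 = 4
Total favorable: 4
Total paths: 4^4 = 256
P = 4/256 = 1/64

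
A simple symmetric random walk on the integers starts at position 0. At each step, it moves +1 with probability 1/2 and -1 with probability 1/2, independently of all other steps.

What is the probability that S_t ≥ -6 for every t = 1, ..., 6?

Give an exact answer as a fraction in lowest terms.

Let f(t,s) = #length-t paths at position s with S_1..S_t all ≥ -6.
f(t,s) = f(t-1,s-1) + f(t-1,s+1) for s ≥ -6; f(t,s) = 0 for s < -6.
t=0: f(0,0)=1
t=1: f(1,-1)=1 f(1,1)=1
t=2: f(2,-2)=1 f(2,0)=2 f(2,2)=1
t=3: f(3,-3)=1 f(3,-1)=3 f(3,1)=3 f(3,3)=1
t=4: f(4,-4)=1 f(4,-2)=4 f(4,0)=6 f(4,2)=4 f(4,4)=1
t=5: f(5,-5)=1 f(5,-3)=5 f(5,-1)=10 f(5,1)=10 f(5,3)=5 f(5,5)=1
t=6: f(6,-6)=1 f(6,-4)=6 f(6,-2)=15 f(6,0)=20 f(6,2)=15 f(6,4)=6 f(6,6)=1
Σ_s f(6,s) = 64
P = 64/64 = 1

Answer: 1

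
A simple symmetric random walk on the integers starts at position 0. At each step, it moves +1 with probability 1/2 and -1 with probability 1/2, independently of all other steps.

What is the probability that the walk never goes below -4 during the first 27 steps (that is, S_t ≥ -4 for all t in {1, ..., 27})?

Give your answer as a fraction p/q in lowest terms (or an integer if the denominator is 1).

Let f(t,s) = #length-t paths at position s with S_1..S_t all ≥ -4.
f(t,s) = f(t-1,s-1) + f(t-1,s+1) for s ≥ -4; f(t,s) = 0 for s < -4.
t=0: f(0,0)=1
t=1: f(1,-1)=1 f(1,1)=1
t=2: f(2,-2)=1 f(2,0)=2 f(2,2)=1
t=3: f(3,-3)=1 f(3,-1)=3 f(3,1)=3 f(3,3)=1
t=4: f(4,-4)=1 f(4,-2)=4 f(4,0)=6 f(4,2)=4 f(4,4)=1
t=5: f(5,-3)=5 f(5,-1)=10 f(5,1)=10 f(5,3)=5 f(5,5)=1
t=6: f(6,-4)=5 f(6,-2)=15 f(6,0)=20 f(6,2)=15 f(6,4)=6 f(6,6)=1
t=7: f(7,-3)=20 f(7,-1)=35 f(7,1)=35 f(7,3)=21 f(7,5)=7 f(7,7)=1
t=8: f(8,-4)=20 f(8,-2)=55 f(8,0)=70 f(8,2)=56 f(8,4)=28 f(8,6)=8 f(8,8)=1
t=9: f(9,-3)=75 f(9,-1)=125 f(9,1)=126 f(9,3)=84 f(9,5)=36 f(9,7)=9 f(9,9)=1
t=10: f(10,-4)=75 f(10,-2)=200 f(10,0)=251 f(10,2)=210 f(10,4)=120 f(10,6)=45 f(10,8)=10 f(10,10)=1
t=11: f(11,-3)=275 f(11,-1)=451 f(11,1)=461 f(11,3)=330 f(11,5)=165 f(11,7)=55 f(11,9)=11 f(11,11)=1
t=12: f(12,-4)=275 f(12,-2)=726 f(12,0)=912 f(12,2)=791 f(12,4)=495 f(12,6)=220 f(12,8)=66 f(12,10)=12 f(12,12)=1
t=13: f(13,-3)=1001 f(13,-1)=1638 f(13,1)=1703 f(13,3)=1286 f(13,5)=715 f(13,7)=286 f(13,9)=78 f(13,11)=13 f(13,13)=1
t=14: f(14,-4)=1001 f(14,-2)=2639 f(14,0)=3341 f(14,2)=2989 f(14,4)=2001 f(14,6)=1001 f(14,8)=364 f(14,10)=91 f(14,12)=14 f(14,14)=1
t=15: f(15,-3)=3640 f(15,-1)=5980 f(15,1)=6330 f(15,3)=4990 f(15,5)=3002 f(15,7)=1365 f(15,9)=455 f(15,11)=105 f(15,13)=15 f(15,15)=1
t=16: f(16,-4)=3640 f(16,-2)=9620 f(16,0)=12310 f(16,2)=11320 f(16,4)=7992 f(16,6)=4367 f(16,8)=1820 f(16,10)=560 f(16,12)=120 f(16,14)=16 f(16,16)=1
t=17: f(17,-3)=13260 f(17,-1)=21930 f(17,1)=23630 f(17,3)=19312 f(17,5)=12359 f(17,7)=6187 f(17,9)=2380 f(17,11)=680 f(17,13)=136 f(17,15)=17 f(17,17)=1
t=18: f(18,-4)=13260 f(18,-2)=35190 f(18,0)=45560 f(18,2)=42942 f(18,4)=31671 f(18,6)=18546 f(18,8)=8567 f(18,10)=3060 f(18,12)=816 f(18,14)=153 f(18,16)=18 f(18,18)=1
t=19: f(19,-3)=48450 f(19,-1)=80750 f(19,1)=88502 f(19,3)=74613 f(19,5)=50217 f(19,7)=27113 f(19,9)=11627 f(19,11)=3876 f(19,13)=969 f(19,15)=171 f(19,17)=19 f(19,19)=1
t=20: f(20,-4)=48450 f(20,-2)=129200 f(20,0)=169252 f(20,2)=163115 f(20,4)=124830 f(20,6)=77330 f(20,8)=38740 f(20,10)=15503 f(20,12)=4845 f(20,14)=1140 f(20,16)=190 f(20,18)=20 f(20,20)=1
t=21: f(21,-3)=177650 f(21,-1)=298452 f(21,1)=332367 f(21,3)=287945 f(21,5)=202160 f(21,7)=116070 f(21,9)=54243 f(21,11)=20348 f(21,13)=5985 f(21,15)=1330 f(21,17)=210 f(21,19)=21 f(21,21)=1
t=22: f(22,-4)=177650 f(22,-2)=476102 f(22,0)=630819 f(22,2)=620312 f(22,4)=490105 f(22,6)=318230 f(22,8)=170313 f(22,10)=74591 f(22,12)=26333 f(22,14)=7315 f(22,16)=1540 f(22,18)=231 f(22,20)=22 f(22,22)=1
t=23: f(23,-3)=653752 f(23,-1)=1106921 f(23,1)=1251131 f(23,3)=1110417 f(23,5)=808335 f(23,7)=488543 f(23,9)=244904 f(23,11)=100924 f(23,13)=33648 f(23,15)=8855 f(23,17)=1771 f(23,19)=253 f(23,21)=23 f(23,23)=1
t=24: f(24,-4)=653752 f(24,-2)=1760673 f(24,0)=2358052 f(24,2)=2361548 f(24,4)=1918752 f(24,6)=1296878 f(24,8)=733447 f(24,10)=345828 f(24,12)=134572 f(24,14)=42503 f(24,16)=10626 f(24,18)=2024 f(24,20)=276 f(24,22)=24 f(24,24)=1
t=25: f(25,-3)=2414425 f(25,-1)=4118725 f(25,1)=4719600 f(25,3)=4280300 f(25,5)=3215630 f(25,7)=2030325 f(25,9)=1079275 f(25,11)=480400 f(25,13)=177075 f(25,15)=53129 f(25,17)=12650 f(25,19)=2300 f(25,21)=300 f(25,23)=25 f(25,25)=1
t=26: f(26,-4)=2414425 f(26,-2)=6533150 f(26,0)=8838325 f(26,2)=8999900 f(26,4)=7495930 f(26,6)=5245955 f(26,8)=3109600 f(26,10)=1559675 f(26,12)=657475 f(26,14)=230204 f(26,16)=65779 f(26,18)=14950 f(26,20)=2600 f(26,22)=325 f(26,24)=26 f(26,26)=1
t=27: f(27,-3)=8947575 f(27,-1)=15371475 f(27,1)=17838225 f(27,3)=16495830 f(27,5)=12741885 f(27,7)=8355555 f(27,9)=4669275 f(27,11)=2217150 f(27,13)=887679 f(27,15)=295983 f(27,17)=80729 f(27,19)=17550 f(27,21)=2925 f(27,23)=351 f(27,25)=27 f(27,27)=1
Σ_s f(27,s) = 87922215
P = 87922215/134217728 = 87922215/134217728

Answer: 87922215/134217728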